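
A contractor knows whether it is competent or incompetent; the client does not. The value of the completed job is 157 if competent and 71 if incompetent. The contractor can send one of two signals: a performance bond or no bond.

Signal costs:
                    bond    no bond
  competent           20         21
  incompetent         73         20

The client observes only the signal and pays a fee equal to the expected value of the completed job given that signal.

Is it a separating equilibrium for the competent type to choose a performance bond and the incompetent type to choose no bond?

No

If types separate, bond earns payment 157 and no bond earns 71.
Competent: bond gives 157 − 20 = 137; no bond gives 71 − 21 = 50. No deviation. ✓
Incompetent: no bond gives 71 − 20 = 51; bond gives 157 − 73 = 84. Would deviate. ✗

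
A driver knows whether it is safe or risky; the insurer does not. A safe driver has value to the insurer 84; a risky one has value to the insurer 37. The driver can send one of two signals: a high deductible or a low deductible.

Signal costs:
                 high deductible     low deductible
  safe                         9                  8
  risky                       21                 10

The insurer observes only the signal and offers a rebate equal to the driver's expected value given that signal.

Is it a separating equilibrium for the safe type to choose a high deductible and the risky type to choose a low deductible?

If types separate, high deductible earns payment 84 and low deductible earns 37.
Safe: high deductible gives 84 − 9 = 75; low deductible gives 37 − 8 = 29. No deviation. ✓
Risky: low deductible gives 37 − 10 = 27; high deductible gives 84 − 21 = 63. Would deviate. ✗

No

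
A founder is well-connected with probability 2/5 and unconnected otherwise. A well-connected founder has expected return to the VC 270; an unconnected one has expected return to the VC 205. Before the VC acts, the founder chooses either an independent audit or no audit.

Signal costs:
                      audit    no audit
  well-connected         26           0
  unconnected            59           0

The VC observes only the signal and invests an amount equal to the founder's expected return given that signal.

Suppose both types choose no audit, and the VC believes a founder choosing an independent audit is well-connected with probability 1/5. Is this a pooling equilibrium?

At the pooled signal (no audit) the VC holds the prior 2/5 and pays 2/5·270 + 3/5·205 = 231. Off-path (audit) belief 1/5 gives 1/5·270 + 4/5·205 = 218.
Well-connected: no audit gives 231 − 0 = 231; audit gives 218 − 26 = 192. Stays. ✓
Unconnected: no audit gives 231 − 0 = 231; audit gives 218 − 59 = 159. Stays. ✓

Yes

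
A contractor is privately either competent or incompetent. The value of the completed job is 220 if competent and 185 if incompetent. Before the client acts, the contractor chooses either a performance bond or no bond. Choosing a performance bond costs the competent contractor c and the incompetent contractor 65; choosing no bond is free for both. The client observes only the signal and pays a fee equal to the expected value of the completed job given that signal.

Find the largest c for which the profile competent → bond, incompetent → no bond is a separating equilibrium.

35

Under separation: bond → competent (pays 220); no bond → incompetent (pays 185).
Incompetent: 185 − 0 = 185 ≥ 220 − 65 = 155. Holds regardless of c. ✓
Competent: 220 − c ≥ 185 − 0, so c ≤ 220 − 185 = 35.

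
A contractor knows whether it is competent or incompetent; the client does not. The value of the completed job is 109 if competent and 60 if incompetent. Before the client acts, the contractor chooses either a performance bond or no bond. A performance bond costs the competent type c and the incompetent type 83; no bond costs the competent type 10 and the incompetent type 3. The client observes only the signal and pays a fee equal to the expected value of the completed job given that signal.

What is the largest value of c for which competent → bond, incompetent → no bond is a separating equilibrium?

59

Under separation: bond → competent (pays 109); no bond → incompetent (pays 60).
Incompetent: 60 − 3 = 57 ≥ 109 − 83 = 26. Holds regardless of c. ✓
Competent: 109 − c ≥ 60 − 10, so c ≤ 109 − 50 = 59.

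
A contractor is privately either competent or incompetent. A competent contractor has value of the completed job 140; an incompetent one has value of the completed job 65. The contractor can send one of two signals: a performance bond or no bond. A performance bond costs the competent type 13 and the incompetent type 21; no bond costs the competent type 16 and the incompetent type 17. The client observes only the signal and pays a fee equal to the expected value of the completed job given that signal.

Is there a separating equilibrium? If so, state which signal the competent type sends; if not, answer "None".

Try competent → bond, incompetent → no bond:
  If types separate, bond earns payment 140 and no bond earns 65.
  Competent: bond gives 140 − 13 = 127; no bond gives 65 − 16 = 49. No deviation. ✓
  Incompetent: no bond gives 65 − 17 = 48; bond gives 140 − 21 = 119. Would deviate. ✗
Try competent → no bond, incompetent → bond:
  If types separate, no bond earns payment 140 and bond earns 65.
  Competent: no bond gives 140 − 16 = 124; bond gives 65 − 13 = 52. No deviation. ✓
  Incompetent: bond gives 65 − 21 = 44; no bond gives 140 − 17 = 123. Would deviate. ✗
Neither assignment is incentive-compatible.

None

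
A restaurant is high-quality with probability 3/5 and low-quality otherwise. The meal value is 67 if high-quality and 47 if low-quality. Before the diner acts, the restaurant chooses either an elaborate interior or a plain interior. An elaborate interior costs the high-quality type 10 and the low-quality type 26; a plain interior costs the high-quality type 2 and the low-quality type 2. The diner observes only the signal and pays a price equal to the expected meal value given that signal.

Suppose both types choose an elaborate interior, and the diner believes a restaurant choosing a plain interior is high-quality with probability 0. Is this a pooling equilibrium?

At the pooled signal (elaborate interior) the diner holds the prior 3/5 and pays 3/5·67 + 2/5·47 = 59. Off-path (plain interior) belief 0 gives 0·67 + 1·47 = 47.
High-quality: elaborate interior gives 59 − 10 = 49; plain interior gives 47 − 2 = 45. Stays. ✓
Low-quality: elaborate interior gives 59 − 26 = 33; plain interior gives 47 − 2 = 45. Deviates. ✗

No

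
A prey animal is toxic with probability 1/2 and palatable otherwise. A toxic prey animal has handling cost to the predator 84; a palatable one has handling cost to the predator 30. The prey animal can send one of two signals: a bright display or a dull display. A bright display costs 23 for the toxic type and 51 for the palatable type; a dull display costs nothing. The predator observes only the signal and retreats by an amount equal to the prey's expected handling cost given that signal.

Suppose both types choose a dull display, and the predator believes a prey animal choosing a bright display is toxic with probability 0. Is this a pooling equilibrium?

At the pooled signal (dull display) the predator holds the prior 1/2 and pays 1/2·84 + 1/2·30 = 57. Off-path (bright display) belief 0 gives 0·84 + 1·30 = 30.
Toxic: dull display gives 57 − 0 = 57; bright display gives 30 − 23 = 7. Stays. ✓
Palatable: dull display gives 57 − 0 = 57; bright display gives 30 − 51 = -21. Stays. ✓

Yes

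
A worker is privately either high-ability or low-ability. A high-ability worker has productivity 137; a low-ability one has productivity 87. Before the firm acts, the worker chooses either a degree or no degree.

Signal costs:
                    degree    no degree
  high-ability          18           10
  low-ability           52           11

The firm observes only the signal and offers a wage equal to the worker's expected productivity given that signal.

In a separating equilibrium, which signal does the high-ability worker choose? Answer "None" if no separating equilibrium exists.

None

Try high-ability → degree, low-ability → no degree:
  Under separation the firm infers type exactly: degree → high-ability (pays 137), no degree → low-ability (pays 87).
  High-ability: degree gives 137 − 18 = 119; no degree gives 87 − 10 = 77. No deviation. ✓
  Low-ability: no degree gives 87 − 11 = 76; degree gives 137 − 52 = 85. Would deviate. ✗
Try high-ability → no degree, low-ability → degree:
  Under separation the firm infers type exactly: no degree → high-ability (pays 137), degree → low-ability (pays 87).
  High-ability: no degree gives 137 − 10 = 127; degree gives 87 − 18 = 69. No deviation. ✓
  Low-ability: degree gives 87 − 52 = 35; no degree gives 137 − 11 = 126. Would deviate. ✗
Neither assignment is incentive-compatible.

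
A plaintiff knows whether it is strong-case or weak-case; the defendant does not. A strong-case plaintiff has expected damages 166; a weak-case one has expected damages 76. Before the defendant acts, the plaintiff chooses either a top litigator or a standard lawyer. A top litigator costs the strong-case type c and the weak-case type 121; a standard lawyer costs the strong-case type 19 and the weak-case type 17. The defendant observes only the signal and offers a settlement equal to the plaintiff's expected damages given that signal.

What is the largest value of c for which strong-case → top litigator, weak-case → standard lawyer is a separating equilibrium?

109

Under separation: top litigator → strong-case (pays 166); standard lawyer → weak-case (pays 76).
Weak-case: 76 − 17 = 59 ≥ 166 − 121 = 45. Holds regardless of c. ✓
Strong-case: 166 − c ≥ 76 − 19, so c ≤ 166 − 57 = 109.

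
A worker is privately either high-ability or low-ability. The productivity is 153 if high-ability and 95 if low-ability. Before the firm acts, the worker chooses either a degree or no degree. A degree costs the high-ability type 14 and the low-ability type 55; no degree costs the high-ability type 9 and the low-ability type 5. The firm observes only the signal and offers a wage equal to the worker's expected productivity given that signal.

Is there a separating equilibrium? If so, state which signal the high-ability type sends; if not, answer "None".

Try high-ability → degree, low-ability → no degree:
  If types separate, degree earns payment 153 and no degree earns 95.
  High-ability: degree gives 153 − 14 = 139; no degree gives 95 − 9 = 86. No deviation. ✓
  Low-ability: no degree gives 95 − 5 = 90; degree gives 153 − 55 = 98. Would deviate. ✗
Try high-ability → no degree, low-ability → degree:
  If types separate, no degree earns payment 153 and degree earns 95.
  High-ability: no degree gives 153 − 9 = 144; degree gives 95 − 14 = 81. No deviation. ✓
  Low-ability: degree gives 95 − 55 = 40; no degree gives 153 − 5 = 148. Would deviate. ✗
Neither assignment is incentive-compatible.

None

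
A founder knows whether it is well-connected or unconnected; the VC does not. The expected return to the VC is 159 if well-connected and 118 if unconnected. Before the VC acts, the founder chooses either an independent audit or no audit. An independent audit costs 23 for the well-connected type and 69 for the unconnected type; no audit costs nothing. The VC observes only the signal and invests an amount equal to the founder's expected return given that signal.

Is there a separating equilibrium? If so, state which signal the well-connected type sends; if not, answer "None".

Try well-connected → audit, unconnected → no audit:
  If types separate, audit earns payment 159 and no audit earns 118.
  Well-connected: audit gives 159 − 23 = 136; no audit gives 118 − 0 = 118. No deviation. ✓
  Unconnected: no audit gives 118 − 0 = 118; audit gives 159 − 69 = 90. No deviation. ✓
Both hold — the well-connected type sends audit.

audit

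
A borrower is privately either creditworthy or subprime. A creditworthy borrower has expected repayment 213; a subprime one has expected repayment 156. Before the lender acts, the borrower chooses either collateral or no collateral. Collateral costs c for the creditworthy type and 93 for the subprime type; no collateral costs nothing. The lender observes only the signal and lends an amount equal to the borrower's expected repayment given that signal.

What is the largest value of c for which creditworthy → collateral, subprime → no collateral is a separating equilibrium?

Under separation: collateral → creditworthy (pays 213); no collateral → subprime (pays 156).
Subprime: 156 − 0 = 156 ≥ 213 − 93 = 120. Holds regardless of c. ✓
Creditworthy: 213 − c ≥ 156 − 0, so c ≤ 213 − 156 = 57.

57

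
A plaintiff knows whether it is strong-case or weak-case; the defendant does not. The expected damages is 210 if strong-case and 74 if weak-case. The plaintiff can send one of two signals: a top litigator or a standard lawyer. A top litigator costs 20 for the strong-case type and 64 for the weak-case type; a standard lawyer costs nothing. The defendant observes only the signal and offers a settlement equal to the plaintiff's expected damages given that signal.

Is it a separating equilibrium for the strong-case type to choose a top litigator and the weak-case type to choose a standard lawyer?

If types separate, top litigator earns payment 210 and standard lawyer earns 74.
Strong-case: top litigator gives 210 − 20 = 190; standard lawyer gives 74 − 0 = 74. No deviation. ✓
Weak-case: standard lawyer gives 74 − 0 = 74; top litigator gives 210 − 64 = 146. Would deviate. ✗

No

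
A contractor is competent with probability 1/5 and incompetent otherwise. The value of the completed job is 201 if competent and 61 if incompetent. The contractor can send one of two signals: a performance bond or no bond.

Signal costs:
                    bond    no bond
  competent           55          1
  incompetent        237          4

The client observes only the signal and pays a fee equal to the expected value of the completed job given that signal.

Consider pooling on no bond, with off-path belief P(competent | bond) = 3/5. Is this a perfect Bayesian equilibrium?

On the equilibrium path (no bond) the client holds the prior 1/5 and pays 1/5·201 + 4/5·61 = 89. Off-path (bond) belief 3/5 gives 3/5·201 + 2/5·61 = 145.
Competent: no bond gives 89 − 1 = 88; bond gives 145 − 55 = 90. Deviates. ✗
Incompetent: no bond gives 89 − 4 = 85; bond gives 145 − 237 = -92. Stays. ✓

No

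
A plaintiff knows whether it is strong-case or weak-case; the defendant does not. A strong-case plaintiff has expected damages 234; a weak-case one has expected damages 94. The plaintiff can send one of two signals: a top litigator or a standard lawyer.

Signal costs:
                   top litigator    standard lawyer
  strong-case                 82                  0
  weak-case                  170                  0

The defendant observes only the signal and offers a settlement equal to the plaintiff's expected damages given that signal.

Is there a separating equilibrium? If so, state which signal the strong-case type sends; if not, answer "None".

top litigator

Try strong-case → top litigator, weak-case → standard lawyer:
  If types separate, top litigator earns payment 234 and standard lawyer earns 94.
  Strong-case: top litigator gives 234 − 82 = 152; standard lawyer gives 94 − 0 = 94. No deviation. ✓
  Weak-case: standard lawyer gives 94 − 0 = 94; top litigator gives 234 − 170 = 64. No deviation. ✓
Both hold — the strong-case type sends top litigator.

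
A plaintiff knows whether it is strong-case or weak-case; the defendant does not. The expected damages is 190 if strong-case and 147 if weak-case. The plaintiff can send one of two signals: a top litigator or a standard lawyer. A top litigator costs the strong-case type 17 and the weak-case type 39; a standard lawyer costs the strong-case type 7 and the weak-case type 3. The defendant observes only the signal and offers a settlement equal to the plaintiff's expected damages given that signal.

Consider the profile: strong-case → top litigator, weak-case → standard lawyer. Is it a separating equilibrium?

If types separate, top litigator earns payment 190 and standard lawyer earns 147.
Strong-case: top litigator gives 190 − 17 = 173; standard lawyer gives 147 − 7 = 140. No deviation. ✓
Weak-case: standard lawyer gives 147 − 3 = 144; top litigator gives 190 − 39 = 151. Would deviate. ✗

No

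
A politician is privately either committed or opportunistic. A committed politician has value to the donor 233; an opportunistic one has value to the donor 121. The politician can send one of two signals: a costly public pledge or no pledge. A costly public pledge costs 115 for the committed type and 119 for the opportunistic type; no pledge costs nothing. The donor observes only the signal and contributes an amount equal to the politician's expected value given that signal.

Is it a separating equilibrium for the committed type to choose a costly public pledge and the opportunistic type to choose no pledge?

No

If types separate, pledge earns payment 233 and no pledge earns 121.
Committed: pledge gives 233 − 115 = 118; no pledge gives 121 − 0 = 121. Would deviate. ✗
Opportunistic: no pledge gives 121 − 0 = 121; pledge gives 233 − 119 = 114. No deviation. ✓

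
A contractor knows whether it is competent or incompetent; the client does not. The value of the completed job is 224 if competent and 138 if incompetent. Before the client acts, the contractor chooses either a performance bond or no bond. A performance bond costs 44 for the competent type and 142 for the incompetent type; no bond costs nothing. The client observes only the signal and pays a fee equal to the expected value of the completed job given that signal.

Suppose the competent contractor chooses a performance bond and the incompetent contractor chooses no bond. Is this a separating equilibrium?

If types separate, bond earns payment 224 and no bond earns 138.
Competent: bond gives 224 − 44 = 180; no bond gives 138 − 0 = 138. No deviation. ✓
Incompetent: no bond gives 138 − 0 = 138; bond gives 224 − 142 = 82. No deviation. ✓
Both incentive constraints hold.

Yes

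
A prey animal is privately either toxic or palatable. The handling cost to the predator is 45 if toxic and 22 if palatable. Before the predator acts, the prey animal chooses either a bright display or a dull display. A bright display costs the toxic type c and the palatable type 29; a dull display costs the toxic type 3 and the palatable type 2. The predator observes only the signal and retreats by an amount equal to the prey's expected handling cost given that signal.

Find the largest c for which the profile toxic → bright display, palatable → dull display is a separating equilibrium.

26

Under separation: bright display → toxic (pays 45); dull display → palatable (pays 22).
Palatable: 22 − 2 = 20 ≥ 45 − 29 = 16. Holds regardless of c. ✓
Toxic: 45 − c ≥ 22 − 3, so c ≤ 45 − 19 = 26.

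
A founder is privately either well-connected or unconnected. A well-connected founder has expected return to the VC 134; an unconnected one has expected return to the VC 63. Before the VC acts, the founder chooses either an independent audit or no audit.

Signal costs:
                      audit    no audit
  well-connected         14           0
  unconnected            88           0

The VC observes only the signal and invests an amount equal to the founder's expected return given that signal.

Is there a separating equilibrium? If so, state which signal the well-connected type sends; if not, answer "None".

Try well-connected → audit, unconnected → no audit:
  If types separate, audit earns payment 134 and no audit earns 63.
  Well-connected: audit gives 134 − 14 = 120; no audit gives 63 − 0 = 63. No deviation. ✓
  Unconnected: no audit gives 63 − 0 = 63; audit gives 134 − 88 = 46. No deviation. ✓
Both hold — the well-connected type sends audit.

audit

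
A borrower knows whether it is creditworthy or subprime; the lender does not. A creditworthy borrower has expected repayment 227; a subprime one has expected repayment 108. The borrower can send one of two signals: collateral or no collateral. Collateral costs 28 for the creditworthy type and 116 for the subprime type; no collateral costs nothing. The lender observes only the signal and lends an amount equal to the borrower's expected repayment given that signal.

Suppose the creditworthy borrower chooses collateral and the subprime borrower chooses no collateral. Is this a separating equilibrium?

Under separation the lender infers type exactly: collateral → creditworthy (pays 227), no collateral → subprime (pays 108).
Creditworthy: collateral gives 227 − 28 = 199; no collateral gives 108 − 0 = 108. No deviation. ✓
Subprime: no collateral gives 108 − 0 = 108; collateral gives 227 − 116 = 111. Would deviate. ✗

No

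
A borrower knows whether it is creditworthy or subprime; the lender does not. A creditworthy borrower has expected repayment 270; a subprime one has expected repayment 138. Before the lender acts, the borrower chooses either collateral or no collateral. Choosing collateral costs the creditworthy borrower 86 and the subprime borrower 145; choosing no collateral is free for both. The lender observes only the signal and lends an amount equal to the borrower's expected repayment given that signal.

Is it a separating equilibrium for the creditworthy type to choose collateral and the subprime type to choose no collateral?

If types separate, collateral earns payment 270 and no collateral earns 138.
Creditworthy: collateral gives 270 − 86 = 184; no collateral gives 138 − 0 = 138. No deviation. ✓
Subprime: no collateral gives 138 − 0 = 138; collateral gives 270 − 145 = 125. No deviation. ✓
Both incentive constraints hold.

Yes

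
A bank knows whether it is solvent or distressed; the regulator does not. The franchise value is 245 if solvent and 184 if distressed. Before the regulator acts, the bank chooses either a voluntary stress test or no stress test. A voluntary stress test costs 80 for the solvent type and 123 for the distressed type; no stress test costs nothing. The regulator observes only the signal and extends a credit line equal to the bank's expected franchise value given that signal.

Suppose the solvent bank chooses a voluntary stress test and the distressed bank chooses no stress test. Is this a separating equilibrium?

No

Under separation the regulator infers type exactly: stress test → solvent (pays 245), no stress test → distressed (pays 184).
Solvent: stress test gives 245 − 80 = 165; no stress test gives 184 − 0 = 184. Would deviate. ✗
Distressed: no stress test gives 184 − 0 = 184; stress test gives 245 − 123 = 122. No deviation. ✓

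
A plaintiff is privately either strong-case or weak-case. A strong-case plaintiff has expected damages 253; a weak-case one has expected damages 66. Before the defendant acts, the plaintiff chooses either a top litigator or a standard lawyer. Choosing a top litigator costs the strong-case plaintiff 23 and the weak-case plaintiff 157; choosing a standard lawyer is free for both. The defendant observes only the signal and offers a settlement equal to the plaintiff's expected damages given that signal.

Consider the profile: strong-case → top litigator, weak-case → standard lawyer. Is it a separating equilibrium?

No

If types separate, top litigator earns payment 253 and standard lawyer earns 66.
Strong-case: top litigator gives 253 − 23 = 230; standard lawyer gives 66 − 0 = 66. No deviation. ✓
Weak-case: standard lawyer gives 66 − 0 = 66; top litigator gives 253 − 157 = 96. Would deviate. ✗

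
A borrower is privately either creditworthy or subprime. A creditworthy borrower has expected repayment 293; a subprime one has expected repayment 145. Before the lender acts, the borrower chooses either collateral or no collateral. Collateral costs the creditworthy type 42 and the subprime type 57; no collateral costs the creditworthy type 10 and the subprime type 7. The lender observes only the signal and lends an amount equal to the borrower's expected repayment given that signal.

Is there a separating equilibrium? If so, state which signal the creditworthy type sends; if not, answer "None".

Try creditworthy → collateral, subprime → no collateral:
  If types separate, collateral earns payment 293 and no collateral earns 145.
  Creditworthy: collateral gives 293 − 42 = 251; no collateral gives 145 − 10 = 135. No deviation. ✓
  Subprime: no collateral gives 145 − 7 = 138; collateral gives 293 − 57 = 236. Would deviate. ✗
Try creditworthy → no collateral, subprime → collateral:
  If types separate, no collateral earns payment 293 and collateral earns 145.
  Creditworthy: no collateral gives 293 − 10 = 283; collateral gives 145 − 42 = 103. No deviation. ✓
  Subprime: collateral gives 145 − 57 = 88; no collateral gives 293 − 7 = 286. Would deviate. ✗
Neither assignment is incentive-compatible.

None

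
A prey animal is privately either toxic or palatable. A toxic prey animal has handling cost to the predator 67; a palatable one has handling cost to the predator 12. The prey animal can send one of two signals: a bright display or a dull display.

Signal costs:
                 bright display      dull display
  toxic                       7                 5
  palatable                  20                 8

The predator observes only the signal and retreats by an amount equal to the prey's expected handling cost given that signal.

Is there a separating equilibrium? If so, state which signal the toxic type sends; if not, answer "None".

None

Try toxic → bright display, palatable → dull display:
  Under separation the predator infers type exactly: bright display → toxic (pays 67), dull display → palatable (pays 12).
  Toxic: bright display gives 67 − 7 = 60; dull display gives 12 − 5 = 7. No deviation. ✓
  Palatable: dull display gives 12 − 8 = 4; bright display gives 67 − 20 = 47. Would deviate. ✗
Try toxic → dull display, palatable → bright display:
  Under separation the predator infers type exactly: dull display → toxic (pays 67), bright display → palatable (pays 12).
  Toxic: dull display gives 67 − 5 = 62; bright display gives 12 − 7 = 5. No deviation. ✓
  Palatable: bright display gives 12 − 20 = -8; dull display gives 67 − 8 = 59. Would deviate. ✗
Neither assignment is incentive-compatible.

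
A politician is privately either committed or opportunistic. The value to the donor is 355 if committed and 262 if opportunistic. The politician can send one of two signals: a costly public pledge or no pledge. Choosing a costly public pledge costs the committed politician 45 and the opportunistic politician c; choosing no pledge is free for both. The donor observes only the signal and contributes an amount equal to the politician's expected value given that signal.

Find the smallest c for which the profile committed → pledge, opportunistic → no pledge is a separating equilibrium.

Under separation: pledge → committed (pays 355); no pledge → opportunistic (pays 262).
Committed: 355 − 45 = 310 ≥ 262 − 0 = 262. Holds regardless of c. ✓
Opportunistic: 262 − 0 ≥ 355 − c, so c ≥ 355 − 262 = 93.

93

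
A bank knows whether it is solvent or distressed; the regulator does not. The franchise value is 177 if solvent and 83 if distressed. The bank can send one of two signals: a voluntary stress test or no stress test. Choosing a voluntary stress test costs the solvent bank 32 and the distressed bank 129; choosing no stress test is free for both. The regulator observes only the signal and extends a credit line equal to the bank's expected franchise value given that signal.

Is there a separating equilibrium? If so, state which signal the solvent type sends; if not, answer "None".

Try solvent → stress test, distressed → no stress test:
  Under separation the regulator infers type exactly: stress test → solvent (pays 177), no stress test → distressed (pays 83).
  Solvent: stress test gives 177 − 32 = 145; no stress test gives 83 − 0 = 83. No deviation. ✓
  Distressed: no stress test gives 83 − 0 = 83; stress test gives 177 − 129 = 48. No deviation. ✓
Both hold — the solvent type sends stress test.

stress test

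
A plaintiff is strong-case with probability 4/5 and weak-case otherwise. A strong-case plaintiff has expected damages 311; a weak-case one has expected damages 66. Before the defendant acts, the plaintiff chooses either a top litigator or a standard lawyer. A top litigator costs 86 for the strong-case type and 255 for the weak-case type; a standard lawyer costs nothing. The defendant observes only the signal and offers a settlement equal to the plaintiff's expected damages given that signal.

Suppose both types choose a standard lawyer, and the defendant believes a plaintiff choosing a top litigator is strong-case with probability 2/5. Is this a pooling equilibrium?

At the pooled signal (standard lawyer) the defendant holds the prior 4/5 and pays 4/5·311 + 1/5·66 = 262. Off-path (top litigator) belief 2/5 gives 2/5·311 + 3/5·66 = 164.
Strong-case: standard lawyer gives 262 − 0 = 262; top litigator gives 164 − 86 = 78. Stays. ✓
Weak-case: standard lawyer gives 262 − 0 = 262; top litigator gives 164 − 255 = -91. Stays. ✓

Yes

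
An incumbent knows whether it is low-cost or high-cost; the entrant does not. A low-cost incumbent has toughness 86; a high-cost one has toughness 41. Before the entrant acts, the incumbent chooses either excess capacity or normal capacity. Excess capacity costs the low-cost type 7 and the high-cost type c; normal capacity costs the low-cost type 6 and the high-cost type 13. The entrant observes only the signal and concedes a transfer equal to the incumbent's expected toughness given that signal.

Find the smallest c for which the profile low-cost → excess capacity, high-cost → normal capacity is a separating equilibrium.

Under separation: excess capacity → low-cost (pays 86); normal capacity → high-cost (pays 41).
Low-cost: 86 − 7 = 79 ≥ 41 − 6 = 35. Holds regardless of c. ✓
High-cost: 41 − 13 ≥ 86 − c, so c ≥ 86 − 28 = 58.

58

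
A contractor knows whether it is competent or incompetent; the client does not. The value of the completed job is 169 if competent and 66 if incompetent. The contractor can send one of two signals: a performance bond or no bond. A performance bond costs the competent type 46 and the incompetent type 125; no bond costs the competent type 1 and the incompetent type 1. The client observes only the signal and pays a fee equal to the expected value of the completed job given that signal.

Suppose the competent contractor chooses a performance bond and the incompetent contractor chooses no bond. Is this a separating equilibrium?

Yes

If types separate, bond earns payment 169 and no bond earns 66.
Competent: bond gives 169 − 46 = 123; no bond gives 66 − 1 = 65. No deviation. ✓
Incompetent: no bond gives 66 − 1 = 65; bond gives 169 − 125 = 44. No deviation. ✓
Both incentive constraints hold.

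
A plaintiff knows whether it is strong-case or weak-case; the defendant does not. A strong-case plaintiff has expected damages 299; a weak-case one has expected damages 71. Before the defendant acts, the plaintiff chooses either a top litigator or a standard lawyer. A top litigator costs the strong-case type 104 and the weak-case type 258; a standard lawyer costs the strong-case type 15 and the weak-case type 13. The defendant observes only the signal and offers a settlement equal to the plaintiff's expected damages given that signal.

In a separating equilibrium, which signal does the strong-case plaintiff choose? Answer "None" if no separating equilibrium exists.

Try strong-case → top litigator, weak-case → standard lawyer:
  Under separation the defendant infers type exactly: top litigator → strong-case (pays 299), standard lawyer → weak-case (pays 71).
  Strong-case: top litigator gives 299 − 104 = 195; standard lawyer gives 71 − 15 = 56. No deviation. ✓
  Weak-case: standard lawyer gives 71 − 13 = 58; top litigator gives 299 − 258 = 41. No deviation. ✓
Both hold — the strong-case type sends top litigator.

top litigator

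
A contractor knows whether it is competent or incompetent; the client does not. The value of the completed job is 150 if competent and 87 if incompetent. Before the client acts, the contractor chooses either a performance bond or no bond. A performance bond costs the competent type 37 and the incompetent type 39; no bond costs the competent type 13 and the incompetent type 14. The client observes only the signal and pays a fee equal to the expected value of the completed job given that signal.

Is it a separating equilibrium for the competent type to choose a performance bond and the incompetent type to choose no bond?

No

If types separate, bond earns payment 150 and no bond earns 87.
Competent: bond gives 150 − 37 = 113; no bond gives 87 − 13 = 74. No deviation. ✓
Incompetent: no bond gives 87 − 14 = 73; bond gives 150 − 39 = 111. Would deviate. ✗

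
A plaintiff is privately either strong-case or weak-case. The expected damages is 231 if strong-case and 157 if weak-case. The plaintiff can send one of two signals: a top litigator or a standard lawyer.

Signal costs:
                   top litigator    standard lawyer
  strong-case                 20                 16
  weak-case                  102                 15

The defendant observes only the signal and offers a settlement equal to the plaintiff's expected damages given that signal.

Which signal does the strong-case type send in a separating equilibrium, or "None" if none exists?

top litigator

Try strong-case → top litigator, weak-case → standard lawyer:
  If types separate, top litigator earns payment 231 and standard lawyer earns 157.
  Strong-case: top litigator gives 231 − 20 = 211; standard lawyer gives 157 − 16 = 141. No deviation. ✓
  Weak-case: standard lawyer gives 157 − 15 = 142; top litigator gives 231 − 102 = 129. No deviation. ✓
Both hold — the strong-case type sends top litigator.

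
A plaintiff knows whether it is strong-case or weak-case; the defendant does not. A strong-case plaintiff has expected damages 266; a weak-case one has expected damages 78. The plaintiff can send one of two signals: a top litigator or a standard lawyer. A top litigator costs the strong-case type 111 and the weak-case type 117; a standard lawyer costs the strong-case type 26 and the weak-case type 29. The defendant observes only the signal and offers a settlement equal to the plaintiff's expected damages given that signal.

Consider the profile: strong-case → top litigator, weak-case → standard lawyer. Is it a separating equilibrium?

Under separation the defendant infers type exactly: top litigator → strong-case (pays 266), standard lawyer → weak-case (pays 78).
Strong-case: top litigator gives 266 − 111 = 155; standard lawyer gives 78 − 26 = 52. No deviation. ✓
Weak-case: standard lawyer gives 78 − 29 = 49; top litigator gives 266 − 117 = 149. Would deviate. ✗

No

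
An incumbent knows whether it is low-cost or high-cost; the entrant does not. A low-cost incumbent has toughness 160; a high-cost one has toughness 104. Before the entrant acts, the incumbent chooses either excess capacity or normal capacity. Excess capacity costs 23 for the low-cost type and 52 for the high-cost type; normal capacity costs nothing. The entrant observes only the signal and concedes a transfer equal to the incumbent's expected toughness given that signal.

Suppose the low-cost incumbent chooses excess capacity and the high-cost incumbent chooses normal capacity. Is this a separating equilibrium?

No

If types separate, excess capacity earns payment 160 and normal capacity earns 104.
Low-cost: excess capacity gives 160 − 23 = 137; normal capacity gives 104 − 0 = 104. No deviation. ✓
High-cost: normal capacity gives 104 − 0 = 104; excess capacity gives 160 − 52 = 108. Would deviate. ✗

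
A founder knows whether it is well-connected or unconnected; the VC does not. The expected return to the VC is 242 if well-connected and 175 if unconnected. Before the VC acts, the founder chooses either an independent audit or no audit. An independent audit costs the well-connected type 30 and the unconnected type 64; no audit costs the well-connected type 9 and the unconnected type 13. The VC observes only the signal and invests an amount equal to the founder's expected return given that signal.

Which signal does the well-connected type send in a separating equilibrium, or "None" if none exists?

None

Try well-connected → audit, unconnected → no audit:
  If types separate, audit earns payment 242 and no audit earns 175.
  Well-connected: audit gives 242 − 30 = 212; no audit gives 175 − 9 = 166. No deviation. ✓
  Unconnected: no audit gives 175 − 13 = 162; audit gives 242 − 64 = 178. Would deviate. ✗
Try well-connected → no audit, unconnected → audit:
  If types separate, no audit earns payment 242 and audit earns 175.
  Well-connected: no audit gives 242 − 9 = 233; audit gives 175 − 30 = 145. No deviation. ✓
  Unconnected: audit gives 175 − 64 = 111; no audit gives 242 − 13 = 229. Would deviate. ✗
Neither assignment is incentive-compatible.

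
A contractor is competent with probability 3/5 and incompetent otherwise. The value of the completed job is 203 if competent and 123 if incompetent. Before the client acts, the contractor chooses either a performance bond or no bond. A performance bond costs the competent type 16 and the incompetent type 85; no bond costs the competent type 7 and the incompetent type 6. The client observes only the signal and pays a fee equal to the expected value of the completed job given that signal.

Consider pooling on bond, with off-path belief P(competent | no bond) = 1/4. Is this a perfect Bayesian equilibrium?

At the pooled signal (bond) the client holds the prior 3/5 and pays 3/5·203 + 2/5·123 = 171. Off-path (no bond) belief 1/4 gives 1/4·203 + 3/4·123 = 143.
Competent: bond gives 171 − 16 = 155; no bond gives 143 − 7 = 136. Stays. ✓
Incompetent: bond gives 171 − 85 = 86; no bond gives 143 − 6 = 137. Deviates. ✗

No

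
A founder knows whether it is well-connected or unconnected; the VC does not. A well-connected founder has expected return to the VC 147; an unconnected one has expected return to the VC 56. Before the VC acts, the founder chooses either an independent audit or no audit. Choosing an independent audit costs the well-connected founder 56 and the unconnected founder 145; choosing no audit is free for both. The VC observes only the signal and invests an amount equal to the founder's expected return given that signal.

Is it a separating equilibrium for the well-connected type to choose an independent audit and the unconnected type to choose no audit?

Yes

If types separate, audit earns payment 147 and no audit earns 56.
Well-connected: audit gives 147 − 56 = 91; no audit gives 56 − 0 = 56. No deviation. ✓
Unconnected: no audit gives 56 − 0 = 56; audit gives 147 − 145 = 2. No deviation. ✓
Both incentive constraints hold.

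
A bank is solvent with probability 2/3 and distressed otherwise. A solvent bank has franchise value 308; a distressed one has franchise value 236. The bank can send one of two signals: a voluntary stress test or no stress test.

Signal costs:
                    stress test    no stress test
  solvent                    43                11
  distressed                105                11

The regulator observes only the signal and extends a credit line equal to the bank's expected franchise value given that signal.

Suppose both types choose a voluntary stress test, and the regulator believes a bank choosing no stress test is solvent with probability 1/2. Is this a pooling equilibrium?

On the equilibrium path (stress test) the regulator holds the prior 2/3 and pays 2/3·308 + 1/3·236 = 284. Off-path (no stress test) belief 1/2 gives 1/2·308 + 1/2·236 = 272.
Solvent: stress test gives 284 − 43 = 241; no stress test gives 272 − 11 = 261. Deviates. ✗
Distressed: stress test gives 284 − 105 = 179; no stress test gives 272 − 11 = 261. Deviates. ✗

No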